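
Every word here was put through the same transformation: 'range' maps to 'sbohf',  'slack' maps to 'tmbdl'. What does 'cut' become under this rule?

Compare letters: r→s is +1, a→b is +1, n→o is +1 — a constant shift. Every letter moves 1 place later in the alphabet, wrapping around z→a.
Applying it to cut: c+1=d, u+1=v, t+1=u.

dvu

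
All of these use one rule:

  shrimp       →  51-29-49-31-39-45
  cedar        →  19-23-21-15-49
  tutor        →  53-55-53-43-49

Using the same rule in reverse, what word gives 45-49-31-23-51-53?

With a=1..z=26, the number is 2·pos + 13.
Decoding 45-49-31-23-51-53: 45→(45−13)÷2=16=p, 49→(49−13)÷2=18=r, 31→(31−13)÷2=9=i, 23→(23−13)÷2=5=e, 51→(51−13)÷2=19=s, 53→(53−13)÷2=20=t.

priest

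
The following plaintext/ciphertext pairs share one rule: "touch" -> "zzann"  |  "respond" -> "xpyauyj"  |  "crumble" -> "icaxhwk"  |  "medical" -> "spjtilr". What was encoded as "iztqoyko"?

Shifts by position in touch: pos 0: t→z (+6), pos 1: o→z (+11), pos 2: u→a (+6), pos 3: c→n (+11) — repeating every 2. It's a Vigenère-style cipher with numeric key [6,11]: position i shifts by key[i mod 2].
Reversing it on iztqoyko: i−6=c, z−11=o, t−6=n, q−11=f, o−6=i, y−11=n, k−6=e, o−11=d.

confined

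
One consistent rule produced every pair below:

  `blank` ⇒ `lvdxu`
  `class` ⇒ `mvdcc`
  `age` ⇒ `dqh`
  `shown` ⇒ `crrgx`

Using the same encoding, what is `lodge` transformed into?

The shift depends on letter class: consonant b→l is +10, but vowel a→d is +3. Vowels shift forward by 3 and consonants shift forward by 10.
For lodge: l(cons)+10=v, o(vowel)+3=r, d(cons)+10=n, g(cons)+10=q, e(vowel)+3=h.

vrnqh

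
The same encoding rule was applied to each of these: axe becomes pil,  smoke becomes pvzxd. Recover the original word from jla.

The output letters match the input read backwards, each shifted +11: axe reversed is exa. Read the word backwards and shift each letter +11.
Reversing it on jla: shift back: j−11=y, l−11=a, a−11=p → yap; then reverse → pay.

pay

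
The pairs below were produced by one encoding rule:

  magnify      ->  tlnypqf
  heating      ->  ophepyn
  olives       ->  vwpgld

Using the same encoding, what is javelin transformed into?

A repeating key of period 2 is used — shifts +7, +11 over and over.
For javelin: j+7=q, a+11=l, v+7=c, e+11=p, l+7=s, i+11=t, n+7=u.

qlcpstu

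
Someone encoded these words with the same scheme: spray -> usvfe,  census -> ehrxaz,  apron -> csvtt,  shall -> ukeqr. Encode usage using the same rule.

In spray: s→u is +2, p→s is +3, r→v is +4, a→f is +5 — the shift increases by 1 each position. Each letter shifts forward by (position + 2), i.e. 2, 3, 4, … — the shift grows by one for each successive letter.
Applying it to usage: u+2=w, s+3=v, a+4=e, g+5=l, e+6=k.

wvelk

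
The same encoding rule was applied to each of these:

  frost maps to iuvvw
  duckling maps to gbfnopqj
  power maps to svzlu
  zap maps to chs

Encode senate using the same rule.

vlqhwl

The shift depends on letter class: consonant f→i is +3, but vowel o→v is +7. The rule splits by letter class: vowels +7, consonants +3.
Applying it to senate: s(cons)+3=v, e(vowel)+7=l, n(cons)+3=q, a(vowel)+7=h, t(cons)+3=w, e(vowel)+7=l.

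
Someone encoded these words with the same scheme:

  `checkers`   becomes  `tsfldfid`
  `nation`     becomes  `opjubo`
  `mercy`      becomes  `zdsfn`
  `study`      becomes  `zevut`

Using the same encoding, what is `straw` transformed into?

xbsut

The output letters match the input read backwards, each shifted +1: checkers reversed is srekcehc. Read the word backwards and shift each letter +1.
Applying it to straw: reverse → warts; then shift: w+1=x, a+1=b, r+1=s, t+1=u, s+1=t.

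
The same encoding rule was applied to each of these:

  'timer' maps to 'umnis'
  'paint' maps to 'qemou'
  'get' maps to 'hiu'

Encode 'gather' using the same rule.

heuiis

The shift depends on letter class: consonant t→u is +1, but vowel i→m is +4. The rule splits by letter class: vowels +4, consonants +1.
For gather: g(cons)+1=h, a(vowel)+4=e, t(cons)+1=u, h(cons)+1=i, e(vowel)+4=i, r(cons)+1=s.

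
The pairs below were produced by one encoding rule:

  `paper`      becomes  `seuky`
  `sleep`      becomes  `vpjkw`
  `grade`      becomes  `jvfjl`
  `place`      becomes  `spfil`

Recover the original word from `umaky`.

In paper: p→s is +3, a→e is +4, p→u is +5, e→k is +6 — the shift increases by 1 each position. Each letter shifts forward by (position + 3), i.e. 3, 4, 5, … — the shift grows by one for each successive letter.
Reversing it on umaky: u−3=r, m−4=i, a−5=v, k−6=e, y−7=r.

river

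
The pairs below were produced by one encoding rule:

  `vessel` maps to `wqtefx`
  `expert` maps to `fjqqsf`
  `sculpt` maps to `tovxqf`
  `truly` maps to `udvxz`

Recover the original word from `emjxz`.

daily

It's a Vigenère-style cipher with numeric key [1,12]: position i shifts by key[i mod 2].
Decoding emjxz: e−1=d, m−12=a, j−1=i, x−12=l, z−1=y.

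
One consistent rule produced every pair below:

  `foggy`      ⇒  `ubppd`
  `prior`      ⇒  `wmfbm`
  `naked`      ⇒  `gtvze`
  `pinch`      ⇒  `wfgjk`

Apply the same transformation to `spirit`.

f(5)→u(20) and o(14)→b(1) fit y≡21x+19 (mod 26); the inverse of 21 mod 26 is 5. This is an affine cipher: with a=0,…,z=25, each position x becomes (21x+19) mod 26.
On spirit: s(18)→21·18+19≡7=h; p(15)→21·15+19≡22=w; i(8)→21·8+19≡5=f; r(17)→21·17+19≡12=m; i(8)→21·8+19≡5=f; t(19)→21·19+19≡2=c (all mod 26).

hwfmfc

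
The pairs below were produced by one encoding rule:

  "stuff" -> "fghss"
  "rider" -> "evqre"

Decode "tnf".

gas

Compare letters: s→f is +13, t→g is +13, u→h is +13 — a constant shift. Each letter is shifted forward by 13 in the alphabet (a Caesar shift of +13).
Undoing it on tnf: t−13=g, n−13=a, f−13=s.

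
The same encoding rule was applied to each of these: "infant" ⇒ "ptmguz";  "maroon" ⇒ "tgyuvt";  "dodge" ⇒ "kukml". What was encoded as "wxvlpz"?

profit

A repeating key of period 2 is used — shifts +7, +6 over and over.
Decoding wxvlpz: w−7=p, x−6=r, v−7=o, l−6=f, p−7=i, z−6=t.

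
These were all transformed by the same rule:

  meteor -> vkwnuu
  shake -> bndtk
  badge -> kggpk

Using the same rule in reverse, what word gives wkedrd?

Shifts by position in meteor: pos 0: m→v (+9), pos 1: e→k (+6), pos 2: t→w (+3), pos 3: e→n (+9), pos 4: o→u (+6), pos 5: r→u (+3) — repeating every 3. A repeating key of period 3 is used — shifts +9, +6, +3 over and over.
Decoding wkedrd: w−9=n, k−6=e, e−3=b, d−9=u, r−6=l, d−3=a.

nebula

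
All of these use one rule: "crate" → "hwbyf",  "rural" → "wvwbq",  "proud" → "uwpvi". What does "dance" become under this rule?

The shift depends on letter class: consonant c→h is +5, but vowel a→b is +1. Two shifts are in play — +1 for a/e/i/o/u, +5 for every other letter.
For dance: d(cons)+5=i, a(vowel)+1=b, n(cons)+5=s, c(cons)+5=h, e(vowel)+1=f.

ibshf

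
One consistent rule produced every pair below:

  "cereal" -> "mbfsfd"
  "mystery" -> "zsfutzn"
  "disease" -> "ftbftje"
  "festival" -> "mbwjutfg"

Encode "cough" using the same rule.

ihvpd

The output letters match the input read backwards, each shifted +1: cereal reversed is laerec. Read the word backwards and shift each letter +1.
Applying it to cough: reverse → hguoc; then shift: h+1=i, g+1=h, u+1=v, o+1=p, c+1=d.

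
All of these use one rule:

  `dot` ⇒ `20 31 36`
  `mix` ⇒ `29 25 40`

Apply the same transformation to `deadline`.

20 21 17 20 28 25 30 21

Letters become their 1-based position plus 16 (so a→17, b→18, …).
For deadline: d=4→20, e=5→21, a=1→17, d=4→20, l=12→28, i=9→25, n=14→30, e=5→21.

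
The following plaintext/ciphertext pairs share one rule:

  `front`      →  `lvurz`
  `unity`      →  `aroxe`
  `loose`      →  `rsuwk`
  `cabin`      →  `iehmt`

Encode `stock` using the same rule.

The shifts repeat in a cycle of length 2: positions 0,1,… shift by +6, +4, then the pattern repeats.
On stock: s+6=y, t+4=x, o+6=u, c+4=g, k+6=q.

yxugq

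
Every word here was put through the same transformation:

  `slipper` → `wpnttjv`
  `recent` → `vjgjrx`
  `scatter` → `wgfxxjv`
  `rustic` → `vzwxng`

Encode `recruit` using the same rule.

vjgvznx

The shift depends on letter class: consonant s→w is +4, but vowel i→n is +5. The rule splits by letter class: vowels +5, consonants +4.
On recruit: r(cons)+4=v, e(vowel)+5=j, c(cons)+4=g, r(cons)+4=v, u(vowel)+5=z, i(vowel)+5=n, t(cons)+4=x.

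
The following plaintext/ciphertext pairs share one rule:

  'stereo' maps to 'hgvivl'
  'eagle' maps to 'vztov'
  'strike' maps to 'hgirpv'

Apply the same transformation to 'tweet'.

gdvvg

Each pair mirrors across the alphabet (s↔h, t↔g, e↔v): positions sum to 25. This is the alphabet-reversal cipher (Atbash): a becomes z, b becomes y, etc.
For tweet: t↔g, w↔d, e↔v, e↔v, t↔g.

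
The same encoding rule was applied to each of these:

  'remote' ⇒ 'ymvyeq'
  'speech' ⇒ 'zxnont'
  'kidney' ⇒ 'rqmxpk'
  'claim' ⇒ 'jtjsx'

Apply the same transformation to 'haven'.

In remote: r→y is +7, e→m is +8, m→v is +9, o→y is +10 — the shift increases by 1 each position. The shift increases by 1 at each position, starting from +7: 7, 8, 9, ….
For haven: h+7=o, a+8=i, v+9=e, e+10=o, n+11=y.

oieoy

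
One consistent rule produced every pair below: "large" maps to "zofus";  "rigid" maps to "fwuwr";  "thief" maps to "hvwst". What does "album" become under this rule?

ozpia

Compare letters: l→z is +14, a→o is +14, r→f is +14 — a constant shift. This is a Caesar cipher with shift 14.
Applying it to album: a+14=o, l+14=z, b+14=p, u+14=i, m+14=a.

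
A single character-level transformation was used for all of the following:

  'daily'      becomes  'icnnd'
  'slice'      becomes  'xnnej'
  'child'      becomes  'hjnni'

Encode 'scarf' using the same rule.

Shifts by position in daily: pos 0: d→i (+5), pos 1: a→c (+2), pos 2: i→n (+5), pos 3: l→n (+2) — repeating every 2. The shifts repeat in a cycle of length 2: positions 0,1,… shift by +5, +2, then the pattern repeats.
Applying it to scarf: s+5=x, c+2=e, a+5=f, r+2=t, f+5=k.

xeftk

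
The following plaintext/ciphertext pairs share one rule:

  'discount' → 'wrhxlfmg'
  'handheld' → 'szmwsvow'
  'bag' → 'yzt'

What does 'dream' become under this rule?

Each pair mirrors across the alphabet (d↔w, i↔r, s↔h): positions sum to 25. Each letter is replaced by its mirror in the alphabet: a↔z, b↔y, c↔x, and so on (the Atbash cipher).
For dream: d↔w, r↔i, e↔v, a↔z, m↔n.

wivzn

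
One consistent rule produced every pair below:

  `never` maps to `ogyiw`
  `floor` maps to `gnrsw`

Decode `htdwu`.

grasp

In never: n→o is +1, e→g is +2, v→y is +3, e→i is +4 — the shift increases by 1 each position. The shift increases by 1 at each position, starting from +1: 1, 2, 3, ….
Undoing it on htdwu: h−1=g, t−2=r, d−3=a, w−4=s, u−5=p.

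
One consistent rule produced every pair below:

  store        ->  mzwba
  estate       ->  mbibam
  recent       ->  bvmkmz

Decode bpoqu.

might

Read the word backwards and shift each letter +8.
Undoing it on bpoqu: shift back: b−8=t, p−8=h, o−8=g, q−8=i, u−8=m → thgim; then reverse → might.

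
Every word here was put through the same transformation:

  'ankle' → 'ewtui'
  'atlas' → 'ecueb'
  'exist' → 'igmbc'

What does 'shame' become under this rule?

The shift depends on letter class: consonant n→w is +9, but vowel a→e is +4. Vowels shift forward by 4 and consonants shift forward by 9.
On shame: s(cons)+9=b, h(cons)+9=q, a(vowel)+4=e, m(cons)+9=v, e(vowel)+4=i.

bqevi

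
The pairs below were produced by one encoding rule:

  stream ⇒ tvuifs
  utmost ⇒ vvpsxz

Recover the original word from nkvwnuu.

In stream: s→t is +1, t→v is +2, r→u is +3, e→i is +4 — the shift increases by 1 each position. Letter i (0-indexed) is shifted by i+1, so successive shifts are 1, 2, 3, ….
Decoding nkvwnuu: n−1=m, k−2=i, v−3=s, w−4=s, n−5=i, u−6=o, u−7=n.

mission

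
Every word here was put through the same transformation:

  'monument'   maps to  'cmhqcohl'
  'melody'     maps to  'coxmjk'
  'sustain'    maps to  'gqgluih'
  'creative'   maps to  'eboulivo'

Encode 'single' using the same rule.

gihyxo

m(12)→c(2) and o(14)→m(12) fit y≡5x+20 (mod 26); the inverse of 5 mod 26 is 21. Each letter's alphabet position (a=0..z=25) is mapped through 5·x+20 mod 26 — an affine cipher.
Applying it to single: s(18)→5·18+20≡6=g; i(8)→5·8+20≡8=i; n(13)→5·13+20≡7=h; g(6)→5·6+20≡24=y; l(11)→5·11+20≡23=x; e(4)→5·4+20≡14=o (all mod 26).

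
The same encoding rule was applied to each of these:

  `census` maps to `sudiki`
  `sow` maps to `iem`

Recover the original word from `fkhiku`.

pursue

Compare letters: c→s is +16, e→u is +16, n→d is +16 — a constant shift. This is a Caesar cipher with shift 16.
Decoding fkhiku: f−16=p, k−16=u, h−16=r, i−16=s, k−16=u, u−16=e.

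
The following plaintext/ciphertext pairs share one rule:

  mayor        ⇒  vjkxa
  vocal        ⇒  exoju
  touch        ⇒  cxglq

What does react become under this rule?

Shifts by position in mayor: pos 0: m→v (+9), pos 1: a→j (+9), pos 2: y→k (+12), pos 3: o→x (+9), pos 4: r→a (+9) — repeating every 3. It's a Vigenère-style cipher with numeric key [9,9,12]: position i shifts by key[i mod 3].
For react: r+9=a, e+9=n, a+12=m, c+9=l, t+9=c.

anmlc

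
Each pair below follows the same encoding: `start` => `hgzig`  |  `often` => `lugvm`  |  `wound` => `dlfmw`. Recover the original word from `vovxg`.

Each letter is replaced by its mirror in the alphabet: a↔z, b↔y, c↔x, and so on (the Atbash cipher).
Decoding vovxg: v↔e, o↔l, v↔e, x↔c, g↔t.

elect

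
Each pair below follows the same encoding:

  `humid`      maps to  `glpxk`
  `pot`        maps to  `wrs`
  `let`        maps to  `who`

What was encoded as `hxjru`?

rogue

The output letters match the input read backwards, each shifted +3: humid reversed is dimuh. Two steps: reverse the string, then apply a Caesar shift of +3.
Reversing it on hxjru: shift back: h−3=e, x−3=u, j−3=g, r−3=o, u−3=r → eugor; then reverse → rogue.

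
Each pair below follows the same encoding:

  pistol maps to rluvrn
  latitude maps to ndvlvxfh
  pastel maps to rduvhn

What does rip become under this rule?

tlr

The shift depends on letter class: consonant p→r is +2, but vowel i→l is +3. Two shifts are in play — +3 for a/e/i/o/u, +2 for every other letter.
Applying it to rip: r(cons)+2=t, i(vowel)+3=l, p(cons)+2=r.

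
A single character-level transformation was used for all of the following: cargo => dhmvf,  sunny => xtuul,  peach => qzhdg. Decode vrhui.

This is an affine cipher: with a=0,…,z=25, each position x becomes (11x+7) mod 26.
Undoing it on vrhui: v(21)→19·(21−7)≡6=g; r(17)→19·(17−7)≡8=i; h(7)→19·(7−7)≡0=a; u(20)→19·(20−7)≡13=n; i(8)→19·(8−7)≡19=t (all mod 26).

giant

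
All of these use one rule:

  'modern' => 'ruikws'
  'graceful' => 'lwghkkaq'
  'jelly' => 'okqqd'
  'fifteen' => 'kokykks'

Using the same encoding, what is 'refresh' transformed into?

wkkwkxm

The shift depends on letter class: consonant m→r is +5, but vowel o→u is +6. Vowels shift forward by 6 and consonants shift forward by 5.
For refresh: r(cons)+5=w, e(vowel)+6=k, f(cons)+5=k, r(cons)+5=w, e(vowel)+6=k, s(cons)+5=x, h(cons)+5=m.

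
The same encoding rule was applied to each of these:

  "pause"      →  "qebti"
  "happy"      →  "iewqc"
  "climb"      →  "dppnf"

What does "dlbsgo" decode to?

Shifts by position in pause: pos 0: p→q (+1), pos 1: a→e (+4), pos 2: u→b (+7), pos 3: s→t (+1), pos 4: e→i (+4) — repeating every 3. It's a Vigenère-style cipher with numeric key [1,4,7]: position i shifts by key[i mod 3].
Undoing it on dlbsgo: d−1=c, l−4=h, b−7=u, s−1=r, g−4=c, o−7=h.

church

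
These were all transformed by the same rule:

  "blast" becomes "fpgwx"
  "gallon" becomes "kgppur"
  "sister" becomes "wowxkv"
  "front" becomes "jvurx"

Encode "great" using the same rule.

The rule splits by letter class: vowels +6, consonants +4.
Applying it to great: g(cons)+4=k, r(cons)+4=v, e(vowel)+6=k, a(vowel)+6=g, t(cons)+4=x.

kvkgx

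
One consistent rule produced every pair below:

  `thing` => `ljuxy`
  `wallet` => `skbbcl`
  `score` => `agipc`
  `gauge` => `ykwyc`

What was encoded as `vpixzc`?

bronze

t(19)→l(11) and h(7)→j(9) fit y≡11x+10 (mod 26); the inverse of 11 mod 26 is 19. This is an affine cipher: with a=0,…,z=25, each position x becomes (11x+10) mod 26.
Decoding vpixzc: v(21)→19·(21−10)≡1=b; p(15)→19·(15−10)≡17=r; i(8)→19·(8−10)≡14=o; x(23)→19·(23−10)≡13=n; z(25)→19·(25−10)≡25=z; c(2)→19·(2−10)≡4=e (all mod 26).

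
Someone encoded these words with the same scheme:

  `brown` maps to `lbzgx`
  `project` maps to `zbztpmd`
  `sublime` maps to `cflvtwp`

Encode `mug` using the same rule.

The rule splits by letter class: vowels +11, consonants +10.
Applying it to mug: m(cons)+10=w, u(vowel)+11=f, g(cons)+10=q.

wfq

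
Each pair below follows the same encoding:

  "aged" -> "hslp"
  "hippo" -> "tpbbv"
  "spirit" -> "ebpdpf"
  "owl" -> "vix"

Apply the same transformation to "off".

vrr

The rule splits by letter class: vowels +7, consonants +12.
On off: o(vowel)+7=v, f(cons)+12=r, f(cons)+12=r.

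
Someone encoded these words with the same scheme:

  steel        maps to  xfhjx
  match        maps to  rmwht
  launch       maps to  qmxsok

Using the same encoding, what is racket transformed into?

wmfpqw

Shifts by position in steel: pos 0: s→x (+5), pos 1: t→f (+12), pos 2: e→h (+3), pos 3: e→j (+5), pos 4: l→x (+12) — repeating every 3. The shifts repeat in a cycle of length 3: positions 0,1,… shift by +5, +12, +3, then the pattern repeats.
For racket: r+5=w, a+12=m, c+3=f, k+5=p, e+12=q, t+3=w.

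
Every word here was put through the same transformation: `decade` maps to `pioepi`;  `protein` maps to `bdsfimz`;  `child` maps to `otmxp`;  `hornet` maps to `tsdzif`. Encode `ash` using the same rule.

The shift depends on letter class: consonant d→p is +12, but vowel e→i is +4. The rule splits by letter class: vowels +4, consonants +12.
On ash: a(vowel)+4=e, s(cons)+12=e, h(cons)+12=t.

eet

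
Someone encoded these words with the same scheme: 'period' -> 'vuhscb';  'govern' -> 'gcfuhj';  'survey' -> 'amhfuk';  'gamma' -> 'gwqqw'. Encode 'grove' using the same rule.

ghcfu

Treating letters as 0–25, the rule is x ↦ 19x + 22 (mod 26).
On grove: g(6)→19·6+22≡6=g; r(17)→19·17+22≡7=h; o(14)→19·14+22≡2=c; v(21)→19·21+22≡5=f; e(4)→19·4+22≡20=u (all mod 26).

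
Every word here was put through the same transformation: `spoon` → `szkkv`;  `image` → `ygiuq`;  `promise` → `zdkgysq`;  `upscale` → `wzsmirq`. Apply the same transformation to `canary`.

s(18)→s(18) and p(15)→z(25) fit y≡15x+8 (mod 26); the inverse of 15 mod 26 is 7. This is an affine cipher: with a=0,…,z=25, each position x becomes (15x+8) mod 26.
Applying it to canary: c(2)→15·2+8≡12=m; a(0)→15·0+8≡8=i; n(13)→15·13+8≡21=v; a(0)→15·0+8≡8=i; r(17)→15·17+8≡3=d; y(24)→15·24+8≡4=e (all mod 26).

mivide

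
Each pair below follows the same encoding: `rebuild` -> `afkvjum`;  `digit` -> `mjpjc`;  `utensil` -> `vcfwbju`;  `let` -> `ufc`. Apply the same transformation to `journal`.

The shift depends on letter class: consonant r→a is +9, but vowel e→f is +1. Two shifts are in play — +1 for a/e/i/o/u, +9 for every other letter.
On journal: j(cons)+9=s, o(vowel)+1=p, u(vowel)+1=v, r(cons)+9=a, n(cons)+9=w, a(vowel)+1=b, l(cons)+9=u.

spvawbu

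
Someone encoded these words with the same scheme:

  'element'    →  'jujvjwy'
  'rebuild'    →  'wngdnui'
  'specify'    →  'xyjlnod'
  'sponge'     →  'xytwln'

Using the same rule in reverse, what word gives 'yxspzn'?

Shifts by position in element: pos 0: e→j (+5), pos 1: l→u (+9), pos 2: e→j (+5), pos 3: m→v (+9) — repeating every 2. The shifts repeat in a cycle of length 2: positions 0,1,… shift by +5, +9, then the pattern repeats.
Undoing it on yxspzn: y−5=t, x−9=o, s−5=n, p−9=g, z−5=u, n−9=e.

tongue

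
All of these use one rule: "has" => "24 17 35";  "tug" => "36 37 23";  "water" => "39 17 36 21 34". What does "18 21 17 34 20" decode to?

h is letter #8 and maps to 24: an offset of 16. The number is (letter's place in the alphabet, a=1) + 16.
Reversing it on 18 21 17 34 20: 18→(18−16)÷1=2=b, 21→(21−16)÷1=5=e, 17→(17−16)÷1=1=a, 34→(34−16)÷1=18=r, 20→(20−16)÷1=4=d.

beard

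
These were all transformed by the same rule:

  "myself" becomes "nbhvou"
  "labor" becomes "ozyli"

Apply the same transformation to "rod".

ilw

Each pair mirrors across the alphabet (m↔n, y↔b, s↔h): positions sum to 25. Each letter is replaced by its mirror in the alphabet: a↔z, b↔y, c↔x, and so on (the Atbash cipher).
Applying it to rod: r↔i, o↔l, d↔w.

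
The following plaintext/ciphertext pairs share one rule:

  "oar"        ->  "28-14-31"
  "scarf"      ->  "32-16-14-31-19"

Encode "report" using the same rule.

o is letter #15 and maps to 28: an offset of 13. Letters become their 1-based position plus 13 (so a→14, b→15, …).
On report: r=18→31, e=5→18, p=16→29, o=15→28, r=18→31, t=20→33.

31-18-29-28-31-33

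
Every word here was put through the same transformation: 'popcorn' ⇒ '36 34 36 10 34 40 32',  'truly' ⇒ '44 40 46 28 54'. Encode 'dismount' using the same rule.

With a=1..z=26, the number is 2·pos + 4.
Applying it to dismount: d=4→12, i=9→22, s=19→42, m=13→30, o=15→34, u=21→46, n=14→32, t=20→44.

12 22 42 30 34 46 32 44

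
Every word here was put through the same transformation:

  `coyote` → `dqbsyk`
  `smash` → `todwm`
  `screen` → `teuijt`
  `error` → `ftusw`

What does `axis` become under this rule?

bzlw

In coyote: c→d is +1, o→q is +2, y→b is +3, o→s is +4 — the shift increases by 1 each position. The shift increases by 1 at each position, starting from +1: 1, 2, 3, ….
For axis: a+1=b, x+2=z, i+3=l, s+4=w.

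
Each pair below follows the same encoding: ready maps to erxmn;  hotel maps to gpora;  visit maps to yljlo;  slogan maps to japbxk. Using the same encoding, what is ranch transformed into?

Treating letters as 0–25, the rule is x ↦ 5x + 23 (mod 26).
Applying it to ranch: r(17)→5·17+23≡4=e; a(0)→5·0+23≡23=x; n(13)→5·13+23≡10=k; c(2)→5·2+23≡7=h; h(7)→5·7+23≡6=g (all mod 26).

exkhg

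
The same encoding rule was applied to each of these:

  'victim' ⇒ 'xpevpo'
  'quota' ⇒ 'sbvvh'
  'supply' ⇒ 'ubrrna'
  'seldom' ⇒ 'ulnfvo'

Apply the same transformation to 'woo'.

The shift depends on letter class: consonant v→x is +2, but vowel i→p is +7. Vowels shift forward by 7 and consonants shift forward by 2.
Applying it to woo: w(cons)+2=y, o(vowel)+7=v, o(vowel)+7=v.

yvv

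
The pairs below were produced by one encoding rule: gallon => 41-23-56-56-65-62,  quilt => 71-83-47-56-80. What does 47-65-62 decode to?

g(#7)→41 and a(#1)→23: differences scale by 3, so n = 3·pos + 20. The formula is n = 3×(alphabet index, a=1) + 20.
Undoing it on 47-65-62: 47→(47−20)÷3=9=i, 65→(65−20)÷3=15=o, 62→(62−20)÷3=14=n.

ion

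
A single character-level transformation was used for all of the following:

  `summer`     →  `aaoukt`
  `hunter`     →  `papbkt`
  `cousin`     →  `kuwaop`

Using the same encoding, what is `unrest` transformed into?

cttmyv

A repeating key of period 3 is used — shifts +8, +6, +2 over and over.
For unrest: u+8=c, n+6=t, r+2=t, e+8=m, s+6=y, t+2=v.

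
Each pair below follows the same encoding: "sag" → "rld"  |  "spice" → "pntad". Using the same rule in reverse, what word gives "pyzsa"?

phone

The output letters match the input read backwards, each shifted +11: sag reversed is gas. Read the word backwards and shift each letter +11.
Reversing it on pyzsa: shift back: p−11=e, y−11=n, z−11=o, s−11=h, a−11=p → enohp; then reverse → phone.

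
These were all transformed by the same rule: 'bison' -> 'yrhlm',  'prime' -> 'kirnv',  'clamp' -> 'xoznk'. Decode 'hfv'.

sue

Each pair mirrors across the alphabet (b↔y, i↔r, s↔h): positions sum to 25. Each letter is replaced by its mirror in the alphabet: a↔z, b↔y, c↔x, and so on (the Atbash cipher).
Undoing it on hfv: h↔s, f↔u, v↔e.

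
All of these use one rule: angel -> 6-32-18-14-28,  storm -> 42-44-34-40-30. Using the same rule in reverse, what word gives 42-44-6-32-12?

stand

With a=1..z=26, the number is 2·pos + 4.
Reversing it on 42-44-6-32-12: 42→(42−4)÷2=19=s, 44→(44−4)÷2=20=t, 6→(6−4)÷2=1=a, 32→(32−4)÷2=14=n, 12→(12−4)÷2=4=d.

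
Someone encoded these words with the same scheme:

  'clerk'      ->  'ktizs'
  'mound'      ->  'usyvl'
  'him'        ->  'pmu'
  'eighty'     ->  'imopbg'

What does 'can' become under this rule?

kev

The shift depends on letter class: consonant c→k is +8, but vowel e→i is +4. Two shifts are in play — +4 for a/e/i/o/u, +8 for every other letter.
For can: c(cons)+8=k, a(vowel)+4=e, n(cons)+8=v.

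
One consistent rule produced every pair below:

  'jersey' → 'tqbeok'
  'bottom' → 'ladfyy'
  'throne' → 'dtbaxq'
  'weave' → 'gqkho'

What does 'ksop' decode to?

Shifts by position in jersey: pos 0: j→t (+10), pos 1: e→q (+12), pos 2: r→b (+10), pos 3: s→e (+12) — repeating every 2. A repeating key of period 2 is used — shifts +10, +12 over and over.
Reversing it on ksop: k−10=a, s−12=g, o−10=e, p−12=d.

aged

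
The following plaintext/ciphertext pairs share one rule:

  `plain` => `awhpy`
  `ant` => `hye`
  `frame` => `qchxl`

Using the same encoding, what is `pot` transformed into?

ave

Two shifts are in play — +7 for a/e/i/o/u, +11 for every other letter.
Applying it to pot: p(cons)+11=a, o(vowel)+7=v, t(cons)+11=e.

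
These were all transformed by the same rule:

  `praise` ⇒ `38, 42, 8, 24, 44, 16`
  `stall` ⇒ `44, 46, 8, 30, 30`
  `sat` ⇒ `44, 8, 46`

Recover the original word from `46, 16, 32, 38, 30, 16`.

With a=1..z=26, the number is 2·pos + 6.
Decoding 46, 16, 32, 38, 30, 16: 46→(46−6)÷2=20=t, 16→(16−6)÷2=5=e, 32→(32−6)÷2=13=m, 38→(38−6)÷2=16=p, 30→(30−6)÷2=12=l, 16→(16−6)÷2=5=e.

temple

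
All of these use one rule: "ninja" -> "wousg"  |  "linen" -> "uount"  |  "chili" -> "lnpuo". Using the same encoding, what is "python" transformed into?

yeaquu

Shifts by position in ninja: pos 0: n→w (+9), pos 1: i→o (+6), pos 2: n→u (+7), pos 3: j→s (+9), pos 4: a→g (+6) — repeating every 3. The shifts repeat in a cycle of length 3: positions 0,1,… shift by +9, +6, +7, then the pattern repeats.
For python: p+9=y, y+6=e, t+7=a, h+9=q, o+6=u, n+7=u.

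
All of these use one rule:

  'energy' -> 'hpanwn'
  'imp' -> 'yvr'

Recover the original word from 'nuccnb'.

settle

The output letters match the input read backwards, each shifted +9: energy reversed is ygrene. The word is reversed, then every letter is shifted forward by 9.
Reversing it on nuccnb: shift back: n−9=e, u−9=l, c−9=t, c−9=t, n−9=e, b−9=s → elttes; then reverse → settle.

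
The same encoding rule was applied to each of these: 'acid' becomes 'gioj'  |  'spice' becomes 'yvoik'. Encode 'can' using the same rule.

Compare letters: a→g is +6, c→i is +6, i→o is +6 — a constant shift. Each letter is shifted forward by 6 in the alphabet (a Caesar shift of +6).
For can: c+6=i, a+6=g, n+6=t.

igt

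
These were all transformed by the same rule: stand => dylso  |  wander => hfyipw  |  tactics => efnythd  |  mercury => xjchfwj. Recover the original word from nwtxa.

crisp

A repeating key of period 2 is used — shifts +11, +5 over and over.
Decoding nwtxa: n−11=c, w−5=r, t−11=i, x−5=s, a−11=p.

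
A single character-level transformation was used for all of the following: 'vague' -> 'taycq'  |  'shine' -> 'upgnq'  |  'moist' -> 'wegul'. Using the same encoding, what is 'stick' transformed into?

ulgio

Treating letters as 0–25, the rule is x ↦ 17x + 0 (mod 26).
Applying it to stick: s(18)→17·18+0≡20=u; t(19)→17·19+0≡11=l; i(8)→17·8+0≡6=g; c(2)→17·2+0≡8=i; k(10)→17·10+0≡14=o (all mod 26).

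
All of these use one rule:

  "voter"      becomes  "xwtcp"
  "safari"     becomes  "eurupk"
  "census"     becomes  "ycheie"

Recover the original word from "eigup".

v(21)→x(23) and o(14)→w(22) fit y≡15x+20 (mod 26); the inverse of 15 mod 26 is 7. Each letter's alphabet position (a=0..z=25) is mapped through 15·x+20 mod 26 — an affine cipher.
Undoing it on eigup: e(4)→7·(4−20)≡18=s; i(8)→7·(8−20)≡20=u; g(6)→7·(6−20)≡6=g; u(20)→7·(20−20)≡0=a; p(15)→7·(15−20)≡17=r (all mod 26).

sugar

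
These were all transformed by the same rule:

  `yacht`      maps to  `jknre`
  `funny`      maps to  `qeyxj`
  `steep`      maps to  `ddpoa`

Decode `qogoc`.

The shifts repeat in a cycle of length 2: positions 0,1,… shift by +11, +10, then the pattern repeats.
Decoding qogoc: q−11=f, o−10=e, g−11=v, o−10=e, c−11=r.

fever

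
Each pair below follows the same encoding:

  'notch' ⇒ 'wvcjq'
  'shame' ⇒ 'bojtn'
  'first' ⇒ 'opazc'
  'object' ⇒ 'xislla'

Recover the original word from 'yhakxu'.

The shifts repeat in a cycle of length 2: positions 0,1,… shift by +9, +7, then the pattern repeats.
Undoing it on yhakxu: y−9=p, h−7=a, a−9=r, k−7=d, x−9=o, u−7=n.

pardon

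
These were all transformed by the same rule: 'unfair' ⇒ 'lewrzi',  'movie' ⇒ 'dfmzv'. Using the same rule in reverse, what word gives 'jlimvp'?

survey

Every letter moves 17 places later in the alphabet, wrapping around z→a.
Decoding jlimvp: j−17=s, l−17=u, i−17=r, m−17=v, v−17=e, p−17=y.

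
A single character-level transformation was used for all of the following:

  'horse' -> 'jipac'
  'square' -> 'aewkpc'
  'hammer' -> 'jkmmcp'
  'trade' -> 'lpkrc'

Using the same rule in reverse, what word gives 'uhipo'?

Treating letters as 0–25, the rule is x ↦ 11x + 10 (mod 26).
Reversing it on uhipo: u(20)→19·(20−10)≡8=i; h(7)→19·(7−10)≡21=v; i(8)→19·(8−10)≡14=o; p(15)→19·(15−10)≡17=r; o(14)→19·(14−10)≡24=y (all mod 26).

ivory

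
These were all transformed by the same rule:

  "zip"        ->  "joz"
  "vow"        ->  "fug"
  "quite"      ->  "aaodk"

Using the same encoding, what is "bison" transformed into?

locux

The shift depends on letter class: consonant z→j is +10, but vowel i→o is +6. The rule splits by letter class: vowels +6, consonants +10.
On bison: b(cons)+10=l, i(vowel)+6=o, s(cons)+10=c, o(vowel)+6=u, n(cons)+10=x.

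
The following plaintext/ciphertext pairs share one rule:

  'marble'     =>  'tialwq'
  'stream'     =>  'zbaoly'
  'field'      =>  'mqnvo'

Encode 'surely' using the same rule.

zcaowk

In marble: m→t is +7, a→i is +8, r→a is +9, b→l is +10 — the shift increases by 1 each position. The shift increases by 1 at each position, starting from +7: 7, 8, 9, ….
For surely: s+7=z, u+8=c, r+9=a, e+10=o, l+11=w, y+12=k.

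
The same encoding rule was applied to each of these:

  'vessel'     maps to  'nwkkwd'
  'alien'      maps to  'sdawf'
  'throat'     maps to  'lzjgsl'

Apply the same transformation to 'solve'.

kgdnw

Compare letters: v→n is +18, e→w is +18, s→k is +18 — a constant shift. This is a Caesar cipher with shift 18.
On solve: s+18=k, o+18=g, l+18=d, v+18=n, e+18=w.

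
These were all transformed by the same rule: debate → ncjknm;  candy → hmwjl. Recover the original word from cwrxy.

point

The output letters match the input read backwards, each shifted +9: debate reversed is etabed. Read the word backwards and shift each letter +9.
Undoing it on cwrxy: shift back: c−9=t, w−9=n, r−9=i, x−9=o, y−9=p → tniop; then reverse → point.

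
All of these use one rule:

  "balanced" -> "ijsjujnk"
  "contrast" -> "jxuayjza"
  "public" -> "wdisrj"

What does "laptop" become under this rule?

The shift depends on letter class: consonant b→i is +7, but vowel a→j is +9. Two shifts are in play — +9 for a/e/i/o/u, +7 for every other letter.
Applying it to laptop: l(cons)+7=s, a(vowel)+9=j, p(cons)+7=w, t(cons)+7=a, o(vowel)+9=x, p(cons)+7=w.

sjwaxw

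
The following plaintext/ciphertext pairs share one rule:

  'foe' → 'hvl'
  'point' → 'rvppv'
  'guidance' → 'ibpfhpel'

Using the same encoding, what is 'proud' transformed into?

The shift depends on letter class: consonant f→h is +2, but vowel o→v is +7. Vowels shift forward by 7 and consonants shift forward by 2.
For proud: p(cons)+2=r, r(cons)+2=t, o(vowel)+7=v, u(vowel)+7=b, d(cons)+2=f.

rtvbf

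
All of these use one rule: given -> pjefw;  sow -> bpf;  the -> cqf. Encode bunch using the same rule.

The shift depends on letter class: consonant g→p is +9, but vowel i→j is +1. Vowels shift forward by 1 and consonants shift forward by 9.
On bunch: b(cons)+9=k, u(vowel)+1=v, n(cons)+9=w, c(cons)+9=l, h(cons)+9=q.

kvwlq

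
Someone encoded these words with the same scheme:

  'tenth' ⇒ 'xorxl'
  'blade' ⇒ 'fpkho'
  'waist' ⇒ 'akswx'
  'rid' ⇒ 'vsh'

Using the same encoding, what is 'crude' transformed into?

gveho

The shift depends on letter class: consonant t→x is +4, but vowel e→o is +10. The rule splits by letter class: vowels +10, consonants +4.
On crude: c(cons)+4=g, r(cons)+4=v, u(vowel)+10=e, d(cons)+4=h, e(vowel)+10=o.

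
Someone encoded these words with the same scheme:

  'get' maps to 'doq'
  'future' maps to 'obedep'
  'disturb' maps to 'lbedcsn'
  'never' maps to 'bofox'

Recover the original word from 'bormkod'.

The output letters match the input read backwards, each shifted +10: get reversed is teg. Read the word backwards and shift each letter +10.
Undoing it on bormkod: shift back: b−10=r, o−10=e, r−10=h, m−10=c, k−10=a, o−10=e, d−10=t → rehcaet; then reverse → teacher.

teacher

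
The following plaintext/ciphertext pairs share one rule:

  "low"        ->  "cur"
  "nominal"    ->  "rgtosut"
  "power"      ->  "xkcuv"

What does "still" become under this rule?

rrozy

Two steps: reverse the string, then apply a Caesar shift of +6.
For still: reverse → llits; then shift: l+6=r, l+6=r, i+6=o, t+6=z, s+6=y.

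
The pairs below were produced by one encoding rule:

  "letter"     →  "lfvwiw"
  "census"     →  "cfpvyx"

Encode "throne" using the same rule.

titrrj

In letter: l→l is +0, e→f is +1, t→v is +2, t→w is +3 — the shift increases by 1 each position. Letter i (0-indexed) is shifted by i+0, so successive shifts are 0, 1, 2, ….
For throne: t+0=t, h+1=i, r+2=t, o+3=r, n+4=r, e+5=j.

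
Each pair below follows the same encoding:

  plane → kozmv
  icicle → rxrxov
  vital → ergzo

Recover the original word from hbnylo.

Each letter is replaced by its mirror in the alphabet: a↔z, b↔y, c↔x, and so on (the Atbash cipher).
Decoding hbnylo: h↔s, b↔y, n↔m, y↔b, l↔o, o↔l.

symbol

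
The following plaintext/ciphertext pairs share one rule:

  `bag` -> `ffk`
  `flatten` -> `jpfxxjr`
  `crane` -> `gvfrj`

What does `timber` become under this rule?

xnqfjv

Two shifts are in play — +5 for a/e/i/o/u, +4 for every other letter.
On timber: t(cons)+4=x, i(vowel)+5=n, m(cons)+4=q, b(cons)+4=f, e(vowel)+5=j, r(cons)+4=v.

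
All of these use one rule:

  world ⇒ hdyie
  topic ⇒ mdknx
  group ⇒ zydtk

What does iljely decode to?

Treating letters as 0–25, the rule is x ↦ 7x + 9 (mod 26).
Decoding iljely: i(8)→15·(8−9)≡11=l; l(11)→15·(11−9)≡4=e; j(9)→15·(9−9)≡0=a; e(4)→15·(4−9)≡3=d; l(11)→15·(11−9)≡4=e; y(24)→15·(24−9)≡17=r (all mod 26).

leader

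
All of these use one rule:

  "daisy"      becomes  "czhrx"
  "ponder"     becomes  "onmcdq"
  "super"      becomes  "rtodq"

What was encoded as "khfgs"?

Compare letters: d→c is +25, a→z is +25, i→h is +25 — a constant shift. This is a Caesar cipher with shift 25.
Decoding khfgs: k−25=l, h−25=i, f−25=g, g−25=h, s−25=t.

light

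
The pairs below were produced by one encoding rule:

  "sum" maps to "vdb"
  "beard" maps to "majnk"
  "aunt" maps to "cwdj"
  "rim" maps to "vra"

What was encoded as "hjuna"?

relay

Read the word backwards and shift each letter +9.
Reversing it on hjuna: shift back: h−9=y, j−9=a, u−9=l, n−9=e, a−9=r → yaler; then reverse → relay.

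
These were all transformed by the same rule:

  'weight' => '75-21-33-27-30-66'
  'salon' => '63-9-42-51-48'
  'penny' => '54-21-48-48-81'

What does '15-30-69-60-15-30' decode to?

church

w(#23)→75 and e(#5)→21: differences scale by 3, so n = 3·pos + 6. Each letter becomes 3×(its alphabet position, a=1..z=26) + 6.
Decoding 15-30-69-60-15-30: 15→(15−6)÷3=3=c, 30→(30−6)÷3=8=h, 69→(69−6)÷3=21=u, 60→(60−6)÷3=18=r, 15→(15−6)÷3=3=c, 30→(30−6)÷3=8=h.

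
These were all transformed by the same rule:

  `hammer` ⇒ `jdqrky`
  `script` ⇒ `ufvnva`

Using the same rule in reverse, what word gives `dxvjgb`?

bureau

In hammer: h→j is +2, a→d is +3, m→q is +4, m→r is +5 — the shift increases by 1 each position. Each letter shifts forward by (position + 2), i.e. 2, 3, 4, … — the shift grows by one for each successive letter.
Decoding dxvjgb: d−2=b, x−3=u, v−4=r, j−5=e, g−6=a, b−7=u.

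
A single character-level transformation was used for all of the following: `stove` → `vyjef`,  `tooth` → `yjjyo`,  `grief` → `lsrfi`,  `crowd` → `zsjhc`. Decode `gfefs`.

s(18)→v(21) and t(19)→y(24) fit y≡3x+19 (mod 26); the inverse of 3 mod 26 is 9. This is an affine cipher: with a=0,…,z=25, each position x becomes (3x+19) mod 26.
Reversing it on gfefs: g(6)→9·(6−19)≡13=n; f(5)→9·(5−19)≡4=e; e(4)→9·(4−19)≡21=v; f(5)→9·(5−19)≡4=e; s(18)→9·(18−19)≡17=r (all mod 26).

never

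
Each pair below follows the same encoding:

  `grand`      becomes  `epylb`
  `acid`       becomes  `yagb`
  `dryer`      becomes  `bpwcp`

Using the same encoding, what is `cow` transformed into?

Compare letters: g→e is +24, r→p is +24, a→y is +24 — a constant shift. This is a Caesar cipher with shift 24.
Applying it to cow: c+24=a, o+24=m, w+24=u.

amu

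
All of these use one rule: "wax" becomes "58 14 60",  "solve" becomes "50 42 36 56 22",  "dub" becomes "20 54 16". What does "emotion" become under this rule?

w(#23)→58 and a(#1)→14: differences scale by 2, so n = 2·pos + 12. The formula is n = 2×(alphabet index, a=1) + 12.
Applying it to emotion: e=5→22, m=13→38, o=15→42, t=20→52, i=9→30, o=15→42, n=14→40.

22 38 42 52 30 42 40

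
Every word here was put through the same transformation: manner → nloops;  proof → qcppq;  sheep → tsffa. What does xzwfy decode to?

Shifts by position in manner: pos 0: m→n (+1), pos 1: a→l (+11), pos 2: n→o (+1), pos 3: n→o (+1), pos 4: e→p (+11), pos 5: r→s (+1) — repeating every 3. A repeating key of period 3 is used — shifts +1, +11, +1 over and over.
Decoding xzwfy: x−1=w, z−11=o, w−1=v, f−1=e, y−11=n.

woven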